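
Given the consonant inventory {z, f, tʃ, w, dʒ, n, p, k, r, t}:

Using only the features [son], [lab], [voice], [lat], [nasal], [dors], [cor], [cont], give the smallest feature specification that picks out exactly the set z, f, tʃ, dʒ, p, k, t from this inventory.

[−son]

The target set is precisely the extension of [−sonorant] in this inventory.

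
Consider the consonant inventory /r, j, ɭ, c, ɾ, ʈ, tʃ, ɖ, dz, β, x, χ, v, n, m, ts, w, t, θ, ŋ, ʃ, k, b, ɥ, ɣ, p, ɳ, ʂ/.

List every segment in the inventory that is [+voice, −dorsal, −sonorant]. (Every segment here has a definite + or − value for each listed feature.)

ɖ, dz, β, v, b

Checking each segment against [+voice], [−dorsal], [−sonorant]: /ɖ/ (voiced retroflex stop), /dz/ (voiced alveolar affricate), /β/ (voiced bilabial fricative), /v/ (voiced labiodental fricative), /b/ (voiced bilabial stop) satisfy every feature; every other segment in the inventory fails at least one.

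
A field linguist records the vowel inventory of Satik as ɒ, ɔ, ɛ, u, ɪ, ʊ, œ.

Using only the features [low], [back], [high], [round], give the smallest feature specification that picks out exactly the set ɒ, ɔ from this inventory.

[-high, +back]

The class [-high], [+back] has exactly /ɒ, ɔ/ as its extension in this inventory. No smaller conjunction from the listed features achieves this: [+back] alone would also admit /u, ʊ/; [-high] alone would also admit /ɛ, œ/; and checking the remaining single features turns up none with this extension.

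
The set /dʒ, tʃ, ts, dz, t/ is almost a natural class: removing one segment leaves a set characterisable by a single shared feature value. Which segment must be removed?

/ts, dz, tʃ, dʒ/ are all [+delayed release], but /t/ (voiceless alveolar stop) is [-delayed release]. No other single segment can be removed to leave a set sharing one feature value that the removed segment lacks, so /t/ is the odd one out.

t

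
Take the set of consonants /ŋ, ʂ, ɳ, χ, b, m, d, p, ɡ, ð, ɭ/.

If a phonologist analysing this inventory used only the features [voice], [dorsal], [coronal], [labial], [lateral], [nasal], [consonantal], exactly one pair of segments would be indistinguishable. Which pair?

Both /d/ and /ð/ are [+voice], [−dorsal], [+coronal], [−labial], [−lateral], [−nasal], [+consonantal]. Since the list omits [continuant] and [distributed] — which do distinguish the voiced alveolar stop from the voiced dental fricative — this pair collapses; all other pairs remain distinct.

d, ð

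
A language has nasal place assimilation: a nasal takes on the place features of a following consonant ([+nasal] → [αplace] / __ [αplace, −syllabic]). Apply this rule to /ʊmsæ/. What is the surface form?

[ʊnsæ]

/m/ sits before the [+coronal] consonant /s/, so it takes on [+coronal] and surfaces as /n/. The rest of the form is unaffected: [ʊnsæ].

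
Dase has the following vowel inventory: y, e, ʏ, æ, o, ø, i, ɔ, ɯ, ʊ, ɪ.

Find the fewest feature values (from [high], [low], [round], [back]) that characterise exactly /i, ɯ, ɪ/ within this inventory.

/i, ɯ, ɪ/ are all [+high], [-round], and no other segment in the inventory matches both values. Dropping any one of them over-generates: [-round] alone would also admit /e, æ/; [+high] alone would also admit /y, ʏ, ʊ/. No other single listed feature picks out exactly this set either, so fewer than two features will not do.

[+high, -round]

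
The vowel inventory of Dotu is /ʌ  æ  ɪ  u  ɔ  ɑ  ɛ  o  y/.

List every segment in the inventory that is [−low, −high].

ʌ, ɔ, ɛ, o

First, the [−low] segments are /ʌ, ɪ, u, ɔ, ɛ, o, y/.
Of those, [−high] leaves /ʌ, ɔ, ɛ, o/.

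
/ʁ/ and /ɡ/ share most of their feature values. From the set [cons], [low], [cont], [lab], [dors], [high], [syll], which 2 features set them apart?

The two segments share [+consonantal], [−low], [−labial], [+dorsal], [−syllabic]. The only features from the list on which they differ: /ʁ/ is [+continuant] while /ɡ/ is [−continuant]; /ʁ/ is [−high] while /ɡ/ is [+high].

[continuant], [high]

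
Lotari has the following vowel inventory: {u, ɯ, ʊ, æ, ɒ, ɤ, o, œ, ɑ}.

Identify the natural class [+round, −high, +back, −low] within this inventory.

o

Among the inventory, the [+round] segments are /u, ʊ, ɒ, o, œ/.
Among these, [−high] gives /ɒ, o, œ/.
Within that set, [+back] gives /ɒ, o/.
Within that set, [−low] leaves /o/.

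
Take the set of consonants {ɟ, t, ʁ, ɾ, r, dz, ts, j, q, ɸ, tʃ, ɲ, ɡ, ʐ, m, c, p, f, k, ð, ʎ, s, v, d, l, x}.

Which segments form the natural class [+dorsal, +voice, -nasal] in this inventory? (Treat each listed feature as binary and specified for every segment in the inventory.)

Eliminate segments failing any feature: /t, ɾ, r, dz, ts, ɸ, tʃ, ʐ, m, p, f, ð, s, v, d, l/ are [-dorsal]; /q, c, k, x/ are [-voice]; /ɲ/ is [+nasal]. The remaining /ɟ, ʁ, j, ɡ, ʎ/ satisfy [+dorsal], [+voice], [-nasal].

ɟ, ʁ, j, ɡ, ʎ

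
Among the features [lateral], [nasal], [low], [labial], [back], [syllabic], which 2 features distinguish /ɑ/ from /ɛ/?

/ɑ/ is the low back unrounded vowel and /ɛ/ is the mid front unrounded lax vowel. Both are [−lateral], [−nasal], [−labial], [+syllabic]. /ɑ/ is [+low] while /ɛ/ is [−low]; /ɑ/ is [+back] while /ɛ/ is [−back], so the distinguishing features are [low], [back].

[low], [back]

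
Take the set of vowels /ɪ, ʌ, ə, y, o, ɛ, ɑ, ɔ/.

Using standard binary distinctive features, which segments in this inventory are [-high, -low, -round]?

Eliminate segments failing any feature: /ɪ, y/ are [+high]; /o, ɔ/ are [+round]; /ɑ/ is [+low]. The remaining /ʌ, ə, ɛ/ satisfy [-high], [-low], [-round].

ʌ, ə, ɛ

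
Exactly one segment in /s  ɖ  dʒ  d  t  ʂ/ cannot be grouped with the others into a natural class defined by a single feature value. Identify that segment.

dʒ

The remaining segments after removing /dʒ/ share [-distributed]; /dʒ/ (voiced postalveolar affricate) is [+distributed]. For every other candidate removal, the leftover set fails to share any single feature value that the removed segment lacks.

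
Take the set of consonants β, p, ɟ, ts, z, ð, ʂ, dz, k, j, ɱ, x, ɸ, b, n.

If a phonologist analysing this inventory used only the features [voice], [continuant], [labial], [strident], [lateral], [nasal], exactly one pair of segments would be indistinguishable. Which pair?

j, ð

/j/ (palatal glide) and /ð/ (voiced dental fricative) are both [+voice], [+continuant], [−labial], [−strident], [−lateral], [−nasal], so none of the listed features separates them. (They do differ in [sonorant] and [dorsal], which are not among the given features.) Every other pair in the inventory differs on at least one listed feature.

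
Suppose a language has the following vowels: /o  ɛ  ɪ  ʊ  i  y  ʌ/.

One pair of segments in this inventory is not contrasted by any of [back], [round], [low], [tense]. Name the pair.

ɪ, ɛ

On the given features, /ɪ/ and /ɛ/ have an identical profile: [−back], [−round], [−low], [−tense]. No other two segments in the inventory coincide on all 4 features. (They do differ in [high], which is not among the given features.)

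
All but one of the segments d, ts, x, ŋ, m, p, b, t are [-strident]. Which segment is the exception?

ts

Every segment except /ts/ is [-strident]. /ts/ (voiceless alveolar affricate) is [+strident], so it is the exception.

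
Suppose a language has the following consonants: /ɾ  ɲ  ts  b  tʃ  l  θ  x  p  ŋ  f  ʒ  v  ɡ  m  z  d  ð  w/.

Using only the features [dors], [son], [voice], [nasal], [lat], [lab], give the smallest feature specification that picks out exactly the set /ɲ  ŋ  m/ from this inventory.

[+nasal]

The target set is precisely the extension of [+nasal] in this inventory.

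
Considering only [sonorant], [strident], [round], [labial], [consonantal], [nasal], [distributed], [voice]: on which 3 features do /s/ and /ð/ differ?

The two segments share [-sonorant], [-round], [-labial], [+consonantal], [-nasal]. The only features from the list on which they differ: /s/ is [-voice] while /ð/ is [+voice]; /s/ is [+strident] while /ð/ is [-strident]; /s/ is [-distributed] while /ð/ is [+distributed].

[voice], [strident], [distributed]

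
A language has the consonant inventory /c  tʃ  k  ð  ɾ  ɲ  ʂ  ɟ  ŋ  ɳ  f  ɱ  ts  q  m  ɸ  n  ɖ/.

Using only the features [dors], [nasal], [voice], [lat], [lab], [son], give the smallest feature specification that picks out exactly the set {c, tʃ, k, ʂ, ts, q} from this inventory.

[-voice, -lab]

/c, tʃ, k, ʂ, ts, q/ are all [-voice], [-labial], and no other segment in the inventory matches both values. Dropping any one of them over-generates: [-labial] alone would also admit /ð, ɾ, ɲ, ɟ, …/; [-voice] alone would also admit /f, ɸ/. No other single listed feature picks out exactly this set either, so fewer than two features will not do.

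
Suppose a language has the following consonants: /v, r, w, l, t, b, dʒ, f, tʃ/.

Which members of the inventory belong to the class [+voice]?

v, r, w, l, b, dʒ

The feature [voice] marks segments produced with vocal-fold vibration. In this inventory /v, r, w, l, b, dʒ/ have that property, so they are [+voice]; /t, f, tʃ/ are [−voice].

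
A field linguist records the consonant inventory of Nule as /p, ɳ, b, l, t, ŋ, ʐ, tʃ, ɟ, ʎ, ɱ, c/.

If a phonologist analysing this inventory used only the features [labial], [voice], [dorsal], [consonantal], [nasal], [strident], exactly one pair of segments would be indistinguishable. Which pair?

ɟ, ʎ

Both /ɟ/ and /ʎ/ are [−labial], [+voice], [+dorsal], [+consonantal], [−nasal], [−strident]. Since the list omits [sonorant] and [lateral] — which do distinguish the voiced palatal stop from the palatal lateral approximant — this pair collapses; all other pairs remain distinct.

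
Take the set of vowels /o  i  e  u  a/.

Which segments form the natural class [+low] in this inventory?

a

The feature [low] marks segments produced with the tongue body lowered. In this inventory /a/ has that property, so it is [+low]; /o, i, e, u/ are [−low].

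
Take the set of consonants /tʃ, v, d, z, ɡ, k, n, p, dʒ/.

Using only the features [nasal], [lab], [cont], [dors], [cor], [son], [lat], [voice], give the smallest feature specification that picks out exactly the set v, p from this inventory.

[+lab]

The target set is precisely the extension of [+labial] in this inventory.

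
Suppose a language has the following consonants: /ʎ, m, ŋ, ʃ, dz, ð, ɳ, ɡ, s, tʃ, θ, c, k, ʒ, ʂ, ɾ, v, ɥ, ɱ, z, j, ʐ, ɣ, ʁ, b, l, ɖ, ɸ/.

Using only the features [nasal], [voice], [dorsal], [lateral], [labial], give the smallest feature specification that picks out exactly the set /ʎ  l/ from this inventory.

/ʎ, l/ are exactly the [+lateral] segments in the inventory, so a single feature suffices.

[+lateral]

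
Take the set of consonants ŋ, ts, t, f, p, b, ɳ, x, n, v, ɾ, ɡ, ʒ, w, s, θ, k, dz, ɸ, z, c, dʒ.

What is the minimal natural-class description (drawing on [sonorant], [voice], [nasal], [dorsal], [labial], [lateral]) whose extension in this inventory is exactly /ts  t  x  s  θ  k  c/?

[-voice, -labial]

The class [-voice], [-labial] has exactly /ts, t, x, s, θ, k, c/ as its extension in this inventory. No smaller conjunction from the listed features achieves this: [-labial] alone would also admit /ŋ, ɳ, n, ɾ, …/; [-voice] alone would also admit /f, p, ɸ/; and checking the remaining single features turns up none with this extension.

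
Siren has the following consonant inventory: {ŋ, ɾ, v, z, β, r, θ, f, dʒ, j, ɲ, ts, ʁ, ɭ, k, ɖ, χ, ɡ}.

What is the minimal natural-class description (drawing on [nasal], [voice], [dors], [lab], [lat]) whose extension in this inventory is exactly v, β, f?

/v, β, f/ are exactly the [+labial] segments in the inventory, so a single feature suffices.

[+lab]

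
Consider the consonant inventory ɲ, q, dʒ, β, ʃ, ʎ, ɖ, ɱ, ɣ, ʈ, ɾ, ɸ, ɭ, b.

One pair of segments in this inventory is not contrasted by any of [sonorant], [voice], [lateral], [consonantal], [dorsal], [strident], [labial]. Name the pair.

β, b

On the given features, /β/ and /b/ have an identical profile: [-sonorant], [+voice], [-lateral], [+consonantal], [-dorsal], [-strident], [+labial]. No other two segments in the inventory coincide on all 7 features. (They do differ in [continuant], which is not among the given features.)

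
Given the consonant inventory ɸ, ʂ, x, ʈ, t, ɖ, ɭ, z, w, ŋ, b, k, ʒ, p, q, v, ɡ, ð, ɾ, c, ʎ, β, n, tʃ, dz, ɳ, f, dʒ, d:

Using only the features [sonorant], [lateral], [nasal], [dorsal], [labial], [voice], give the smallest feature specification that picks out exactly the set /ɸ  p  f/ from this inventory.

[−voice, +labial]

The class [−voice], [+labial] has exactly /ɸ, p, f/ as its extension in this inventory. No smaller conjunction from the listed features achieves this: [+labial] alone would also admit /w, b, v, β/; [−voice] alone would also admit /ʂ, x, ʈ, t, …/; and checking the remaining single features turns up none with this extension.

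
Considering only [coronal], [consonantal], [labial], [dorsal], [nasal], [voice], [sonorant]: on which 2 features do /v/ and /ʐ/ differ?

The two segments share [+consonantal], [−dorsal], [−nasal], [+voice], [−sonorant]. The only features from the list on which they differ: /v/ is [+labial] while /ʐ/ is [−labial]; /v/ is [−coronal] while /ʐ/ is [+coronal].

[labial], [coronal]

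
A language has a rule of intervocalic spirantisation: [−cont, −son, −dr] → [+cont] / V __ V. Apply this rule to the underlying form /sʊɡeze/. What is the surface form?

Only /ɡ/ occurs between two vowels (/ʊ/ __ /e/) and matches the structural description. It is a voiced velar stop, so [−cont, −son, −dr] holds; changing it to [+continuant] with all other features held fixed yields /ɣ/ (voiced velar fricative). No other segment meets both the structural description and the environment, so the output is [sʊɣeze].

[sʊɣeze]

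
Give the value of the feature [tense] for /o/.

[+tense]

/o/ is the mid back rounded tense vowel, hence [+tense].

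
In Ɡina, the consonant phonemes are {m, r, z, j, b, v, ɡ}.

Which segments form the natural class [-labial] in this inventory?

The [-labial] segments here are /r, z, j, ɡ/; the remaining /m, b, v/ are [+labial].

r, z, j, ɡ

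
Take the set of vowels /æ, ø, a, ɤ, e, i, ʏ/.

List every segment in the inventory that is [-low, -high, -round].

The [-low] segments are /ø, ɤ, e, i, ʏ/.
Intersecting with [-high] gives /ø, ɤ, e/.
Of those, [-round] leaves /ɤ, e/.

ɤ, e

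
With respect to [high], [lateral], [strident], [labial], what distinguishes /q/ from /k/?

[high]

/q/ is the voiceless uvular stop and /k/ is the voiceless velar stop. Both are [−lateral], [−strident], [−labial]. /q/ is [−high] while /k/ is [+high], so the distinguishing feature is [high].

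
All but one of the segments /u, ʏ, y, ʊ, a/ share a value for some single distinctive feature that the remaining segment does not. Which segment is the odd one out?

a

[round] (equivalently [high], [low]) groups all but one: /y, u, ʏ, ʊ/ share [+round] while /a/ (low unrounded vowel) alone is [−round]. Removing any other segment would not leave a single-feature class that excludes it.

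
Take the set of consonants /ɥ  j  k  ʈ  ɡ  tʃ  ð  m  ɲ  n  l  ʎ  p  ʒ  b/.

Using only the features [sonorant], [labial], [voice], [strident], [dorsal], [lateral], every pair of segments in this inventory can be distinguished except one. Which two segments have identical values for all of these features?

j, ɲ

On the given features, /j/ and /ɲ/ have an identical profile: [+sonorant], [-labial], [+voice], [-strident], [+dorsal], [-lateral]. No other two segments in the inventory coincide on all 6 features. (They do differ in [nasal] and [continuant], which are not among the given features.)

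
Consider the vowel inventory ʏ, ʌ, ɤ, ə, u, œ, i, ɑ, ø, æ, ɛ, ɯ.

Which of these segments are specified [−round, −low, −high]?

ʌ, ɤ, ə, ɛ

Among the inventory, the [−round] segments are /ʌ, ɤ, ə, i, ɑ, æ, ɛ, ɯ/.
Then [−low] gives /ʌ, ɤ, ə, i, ɛ, ɯ/.
Then [−high] leaves /ʌ, ɤ, ə, ɛ/.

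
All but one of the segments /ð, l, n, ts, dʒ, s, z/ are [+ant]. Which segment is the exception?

dʒ

/ð, l, s, ts, z, n/ are all [+anterior]; /dʒ/ (voiced postalveolar affricate) is [-anterior].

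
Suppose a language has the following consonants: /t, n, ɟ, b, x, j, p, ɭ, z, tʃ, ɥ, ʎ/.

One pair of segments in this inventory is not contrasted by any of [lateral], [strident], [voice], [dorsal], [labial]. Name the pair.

Both /ɟ/ and /j/ are [-lateral], [-strident], [+voice], [+dorsal], [-labial]. Since the list omits [sonorant] and [continuant] — which do distinguish the voiced palatal stop from the palatal glide — this pair collapses; all other pairs remain distinct.

ɟ, j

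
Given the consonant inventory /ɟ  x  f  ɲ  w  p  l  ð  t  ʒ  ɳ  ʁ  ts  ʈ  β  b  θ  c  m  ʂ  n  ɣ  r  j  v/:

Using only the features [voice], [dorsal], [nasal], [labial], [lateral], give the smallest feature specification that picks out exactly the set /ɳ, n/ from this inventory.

Every target segment is [+nasal], [-labial], [-dorsal]; each remaining inventory member fails at least one of these. Each conjunct is needed — [-labial, -dorsal] alone would also admit /l, ð, t, ʒ, …/; [+nasal, -dorsal] alone would also admit /m/; [+nasal, -labial] alone would also admit /ɲ/ — and no other combination of two listed features has exactly this extension, so three is the minimum.

[+nasal, -labial, -dorsal]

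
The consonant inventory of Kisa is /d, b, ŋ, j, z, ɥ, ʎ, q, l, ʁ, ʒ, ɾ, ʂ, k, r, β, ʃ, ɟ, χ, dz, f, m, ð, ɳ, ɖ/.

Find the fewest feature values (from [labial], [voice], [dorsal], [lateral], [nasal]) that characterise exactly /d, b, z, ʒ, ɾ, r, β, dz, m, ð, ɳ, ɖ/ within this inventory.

[+voice, −lateral, −dorsal]

Every target segment is [+voice], [−lateral], [−dorsal]; each remaining inventory member fails at least one of these. Each conjunct is needed — [−lateral, −dorsal] alone would also admit /ʂ, ʃ, f/; [+voice, −dorsal] alone would also admit /l/; [+voice, −lateral] alone would also admit /ŋ, j, ɥ, ʁ, …/ — and no other combination of two listed features has exactly this extension, so three is the minimum.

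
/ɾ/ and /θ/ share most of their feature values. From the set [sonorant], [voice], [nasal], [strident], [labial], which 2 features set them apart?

[sonorant], [voice]

The two segments share [−nasal], [−strident], [−labial]. The only features from the list on which they differ: /ɾ/ is [+sonorant] while /θ/ is [−sonorant]; /ɾ/ is [+voice] while /θ/ is [−voice].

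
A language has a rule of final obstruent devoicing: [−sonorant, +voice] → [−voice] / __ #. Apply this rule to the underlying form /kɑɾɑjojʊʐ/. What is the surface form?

[kɑɾɑjojʊʂ]

Only the final segment /ʐ/ is both word-final and matches the structural description. It is a voiced retroflex fricative, so [−sonorant, +voice] holds; changing it to [−voice] with all other features held fixed yields /ʂ/ (voiceless retroflex fricative). No other segment meets both the structural description and the environment, so the output is [kɑɾɑjojʊʂ].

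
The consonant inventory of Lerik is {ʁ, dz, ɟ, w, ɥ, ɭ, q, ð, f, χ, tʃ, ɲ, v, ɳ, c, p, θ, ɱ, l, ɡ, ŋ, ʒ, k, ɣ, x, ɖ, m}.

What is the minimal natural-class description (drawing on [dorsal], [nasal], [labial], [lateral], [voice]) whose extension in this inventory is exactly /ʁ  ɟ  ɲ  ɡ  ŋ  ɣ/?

[+voice, -labial, +dorsal]

Every target segment is [+voice], [-labial], [+dorsal]; each remaining inventory member fails at least one of these. Each conjunct is needed — [-labial, +dorsal] alone would also admit /q, χ, c, k, …/; [+voice, +dorsal] alone would also admit /w, ɥ/; [+voice, -labial] alone would also admit /dz, ɭ, ð, ɳ, …/ — and no other combination of two listed features has exactly this extension, so three is the minimum.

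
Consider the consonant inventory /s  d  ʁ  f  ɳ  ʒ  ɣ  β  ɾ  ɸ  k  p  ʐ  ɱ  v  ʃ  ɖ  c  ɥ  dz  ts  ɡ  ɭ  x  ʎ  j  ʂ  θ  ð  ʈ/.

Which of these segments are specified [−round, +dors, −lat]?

ʁ, ɣ, k, c, ɡ, x, j

Checking each segment against [−round], [+dorsal], [−lateral]: /ʁ/ (voiced uvular fricative), /ɣ/ (voiced velar fricative), /k/ (voiceless velar stop), /c/ (voiceless palatal stop), /ɡ/ (voiced velar stop), /x/ (voiceless velar fricative), among others, satisfy every feature; every other segment in the inventory fails at least one.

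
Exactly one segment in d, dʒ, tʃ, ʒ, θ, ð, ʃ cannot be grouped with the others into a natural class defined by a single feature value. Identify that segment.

d

[distributed] groups all but one: /ð, ʒ, dʒ, ʃ, θ, tʃ/ share [+distributed] while /d/ (voiced alveolar stop) alone is [-distributed]. Removing any other segment would not leave a single-feature class that excludes it.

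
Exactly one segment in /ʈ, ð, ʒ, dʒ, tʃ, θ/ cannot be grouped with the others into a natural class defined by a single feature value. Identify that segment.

ʈ

The remaining segments after removing /ʈ/ share [+distributed]; /ʈ/ (voiceless retroflex stop) is [-distributed]. For every other candidate removal, the leftover set fails to share any single feature value that the removed segment lacks.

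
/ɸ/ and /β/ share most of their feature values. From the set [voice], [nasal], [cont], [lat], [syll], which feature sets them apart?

/ɸ/ (voiceless bilabial fricative) and /β/ (voiced bilabial fricative) agree on [-nasal], [+continuant], [-lateral], [-syllabic]. They differ on [voice] (/ɸ/ [-], /β/ [+]).

[voice]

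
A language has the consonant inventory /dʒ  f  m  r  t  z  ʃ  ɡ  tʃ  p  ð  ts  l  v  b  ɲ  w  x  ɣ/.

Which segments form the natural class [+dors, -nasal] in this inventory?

ɡ, w, x, ɣ

Eliminate segments failing any feature: /dʒ, f, m, r, t, z, ʃ, tʃ, p, ð, ts, l, v, b/ are [-dorsal]; /ɲ/ is [+nasal]. The remaining /ɡ, w, x, ɣ/ satisfy [+dorsal], [-nasal].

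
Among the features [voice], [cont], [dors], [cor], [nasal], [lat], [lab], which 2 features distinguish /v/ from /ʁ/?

The two segments share [+voice], [+continuant], [−coronal], [−nasal], [−lateral]. The only features from the list on which they differ: /v/ is [+labial] while /ʁ/ is [−labial]; /v/ is [−dorsal] while /ʁ/ is [+dorsal].

[labial], [dorsal]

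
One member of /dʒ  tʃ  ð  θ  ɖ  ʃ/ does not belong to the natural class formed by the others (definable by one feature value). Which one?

/ʃ, θ, ð, dʒ, tʃ/ are all [+distributed], but /ɖ/ (voiced retroflex stop) is [-distributed]. No other single segment can be removed to leave a set sharing one feature value that the removed segment lacks, so /ɖ/ is the odd one out.

ɖ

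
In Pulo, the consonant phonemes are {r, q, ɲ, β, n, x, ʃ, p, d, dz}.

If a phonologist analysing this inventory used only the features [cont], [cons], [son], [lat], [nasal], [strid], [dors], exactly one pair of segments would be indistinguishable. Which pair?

Both /d/ and /p/ are [-continuant], [+consonantal], [-sonorant], [-lateral], [-nasal], [-strident], [-dorsal]. Since the list omits [voice], [labial] and [coronal] — which do distinguish the voiced alveolar stop from the voiceless bilabial stop — this pair collapses; all other pairs remain distinct.

d, p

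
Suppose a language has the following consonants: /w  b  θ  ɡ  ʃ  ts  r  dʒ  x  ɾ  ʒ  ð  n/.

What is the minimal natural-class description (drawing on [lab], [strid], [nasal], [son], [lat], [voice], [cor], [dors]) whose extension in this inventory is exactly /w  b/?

/w, b/ are exactly the [+labial] segments in the inventory, so a single feature suffices.

[+lab]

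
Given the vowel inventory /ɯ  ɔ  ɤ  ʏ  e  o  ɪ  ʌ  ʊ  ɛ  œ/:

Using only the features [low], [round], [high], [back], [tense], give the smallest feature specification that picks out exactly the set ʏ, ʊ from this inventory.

Every target segment is [+high], [+round]; each remaining inventory member fails at least one of these. Each conjunct is needed — [+round] alone would also admit /ɔ, o, œ/; [+high] alone would also admit /ɯ, ɪ/ — and no other single listed feature has exactly this extension, so two is the minimum.

[+high, +round]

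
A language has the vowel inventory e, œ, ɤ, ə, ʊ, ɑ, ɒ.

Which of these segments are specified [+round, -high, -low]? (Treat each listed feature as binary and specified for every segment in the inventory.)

Checking each segment against [+round], [-high], [-low]: /œ/ (mid front rounded lax vowel) satisfies every feature; every other segment in the inventory fails at least one.

œ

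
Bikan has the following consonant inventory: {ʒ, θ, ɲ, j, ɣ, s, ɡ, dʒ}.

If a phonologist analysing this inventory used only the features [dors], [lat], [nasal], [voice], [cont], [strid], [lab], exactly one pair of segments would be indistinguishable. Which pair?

ɣ, j

/ɣ/ (voiced velar fricative) and /j/ (palatal glide) are both [+dorsal], [−lateral], [−nasal], [+voice], [+continuant], [−strident], [−labial], so none of the listed features separates them. (They do differ in [sonorant] and [back], which are not among the given features.) Every other pair in the inventory differs on at least one listed feature.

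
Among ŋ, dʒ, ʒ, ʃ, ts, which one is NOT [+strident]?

ŋ

/ʒ, ts, dʒ, ʃ/ are all [+strident]; /ŋ/ (velar nasal) is [-strident].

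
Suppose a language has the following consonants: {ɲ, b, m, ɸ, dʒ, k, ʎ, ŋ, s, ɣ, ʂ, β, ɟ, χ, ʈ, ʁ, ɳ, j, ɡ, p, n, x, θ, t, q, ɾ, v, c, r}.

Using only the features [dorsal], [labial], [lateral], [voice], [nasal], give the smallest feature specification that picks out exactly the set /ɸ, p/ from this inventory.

/ɸ, p/ are all [-voice], [+labial], and no other segment in the inventory matches both values. Dropping any one of them over-generates: [+labial] alone would also admit /b, m, β, v/; [-voice] alone would also admit /k, s, ʂ, χ, …/. No other single listed feature picks out exactly this set either, so fewer than two features will not do.

[-voice, +labial]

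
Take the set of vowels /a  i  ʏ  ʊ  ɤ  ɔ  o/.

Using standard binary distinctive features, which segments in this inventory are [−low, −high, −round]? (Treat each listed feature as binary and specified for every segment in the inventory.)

ɤ

Among the inventory, the [−low] segments are /i, ʏ, ʊ, ɤ, ɔ, o/.
Within that set, [−high] gives /ɤ, ɔ, o/.
Within that set, [−round] leaves /ɤ/.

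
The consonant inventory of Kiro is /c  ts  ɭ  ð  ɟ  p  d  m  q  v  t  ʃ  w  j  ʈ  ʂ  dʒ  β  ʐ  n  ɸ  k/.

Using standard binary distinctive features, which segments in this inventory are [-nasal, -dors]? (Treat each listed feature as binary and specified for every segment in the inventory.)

ts, ɭ, ð, p, d, v, t, ʃ, ʈ, ʂ, dʒ, β, ʐ, ɸ

First, the [-nasal] segments are /c, ts, ɭ, ð, ɟ, p, d, q, v, t, ʃ, w, j, ʈ, ʂ, dʒ, β, ʐ, ɸ, k/.
Of those, [-dorsal] leaves /ts, ɭ, ð, p, d, v, t, ʃ, ʈ, ʂ, dʒ, β, ʐ, ɸ/.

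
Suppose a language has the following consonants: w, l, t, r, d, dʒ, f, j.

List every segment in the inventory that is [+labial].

The feature [labial] marks segments articulated with one or both lips. In this inventory /w, f/ have that property, so they are [+labial]; /l, t, r, d, dʒ, j/ are [-labial].

w, f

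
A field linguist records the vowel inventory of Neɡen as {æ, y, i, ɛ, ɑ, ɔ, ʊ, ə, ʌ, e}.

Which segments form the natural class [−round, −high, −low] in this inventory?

Eliminate segments failing any feature: /æ, ɑ/ are [+low]; /y, ɔ, ʊ/ are [+round]; /i/ is [+high]. The remaining /ɛ, ə, ʌ, e/ satisfy [−round], [−high], [−low].

ɛ, ə, ʌ, e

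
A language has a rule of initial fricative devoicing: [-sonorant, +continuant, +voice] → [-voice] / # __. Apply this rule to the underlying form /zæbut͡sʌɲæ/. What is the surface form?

Only the initial segment /z/ is both word-initial and matches the structural description. It is a voiced alveolar fricative, so [-sonorant, +continuant, +voice] holds; changing it to [-voice] with all other features held fixed yields /s/ (voiceless alveolar fricative). No other segment meets both the structural description and the environment, so the output is [sæbut͡sʌɲæ].

[sæbut͡sʌɲæ]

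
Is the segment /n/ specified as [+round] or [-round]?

[-round]

As the alveolar nasal, /n/ is [-round].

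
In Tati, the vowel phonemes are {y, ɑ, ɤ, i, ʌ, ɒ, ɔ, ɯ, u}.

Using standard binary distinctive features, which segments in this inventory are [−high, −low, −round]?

Checking each segment against [−high], [−low], [−round]: /ɤ/ (mid back unrounded tense vowel), /ʌ/ (mid back unrounded lax vowel) satisfy every feature; every other segment in the inventory fails at least one.

ɤ, ʌ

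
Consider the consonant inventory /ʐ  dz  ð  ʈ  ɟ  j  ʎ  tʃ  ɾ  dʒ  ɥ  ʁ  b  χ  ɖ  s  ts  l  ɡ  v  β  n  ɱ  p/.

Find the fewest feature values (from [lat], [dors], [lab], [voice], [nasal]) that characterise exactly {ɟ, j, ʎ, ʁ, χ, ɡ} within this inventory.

[−lab, +dors]

/ɟ, j, ʎ, ʁ, χ, ɡ/ are all [−labial], [+dorsal], and no other segment in the inventory matches both values. Dropping any one of them over-generates: [+dorsal] alone would also admit /ɥ/; [−labial] alone would also admit /ʐ, dz, ð, ʈ, …/. No other single listed feature picks out exactly this set either, so fewer than two features will not do.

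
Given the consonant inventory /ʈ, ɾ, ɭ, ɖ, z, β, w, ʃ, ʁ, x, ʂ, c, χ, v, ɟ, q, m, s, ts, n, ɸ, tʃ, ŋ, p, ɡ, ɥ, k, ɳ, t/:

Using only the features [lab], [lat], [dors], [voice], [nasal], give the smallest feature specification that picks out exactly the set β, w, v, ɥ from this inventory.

Every target segment is [+voice], [−nasal], [+labial]; each remaining inventory member fails at least one of these. Each conjunct is needed — [−nasal, +labial] alone would also admit /ɸ, p/; [+voice, +labial] alone would also admit /m/; [+voice, −nasal] alone would also admit /ɾ, ɭ, ɖ, z, …/ — and no other combination of two listed features has exactly this extension, so three is the minimum.

[+voice, −nasal, +lab]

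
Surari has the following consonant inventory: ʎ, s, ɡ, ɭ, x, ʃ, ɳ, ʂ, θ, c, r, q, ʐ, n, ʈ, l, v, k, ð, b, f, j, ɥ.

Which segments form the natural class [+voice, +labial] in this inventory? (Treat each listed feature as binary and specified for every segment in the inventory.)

v, b, ɥ

Eliminate segments failing any feature: /ʎ, ɡ, ɭ, ɳ, r, ʐ, n, l, ð, j/ are [-labial]; /s, x, ʃ, ʂ, θ, c, q, ʈ, k, f/ are [-voice]. The remaining /v, b, ɥ/ satisfy [+voice], [+labial].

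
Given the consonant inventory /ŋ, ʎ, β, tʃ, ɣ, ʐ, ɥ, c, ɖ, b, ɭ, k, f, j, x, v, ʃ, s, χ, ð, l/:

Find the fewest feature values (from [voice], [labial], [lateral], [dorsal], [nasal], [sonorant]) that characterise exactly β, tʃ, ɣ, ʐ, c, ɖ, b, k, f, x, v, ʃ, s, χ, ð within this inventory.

[−sonorant]

/β, tʃ, ɣ, ʐ, c, ɖ, b, k, f, x, v, ʃ, s, χ, ð/ are exactly the [−sonorant] segments in the inventory, so a single feature suffices.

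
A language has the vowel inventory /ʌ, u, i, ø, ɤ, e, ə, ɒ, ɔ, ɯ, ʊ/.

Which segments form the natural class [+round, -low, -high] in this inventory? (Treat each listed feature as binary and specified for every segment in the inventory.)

First, the [+round] segments are /u, ø, ɒ, ɔ, ʊ/.
Intersecting with [-low] gives /u, ø, ɔ, ʊ/.
Among these, [-high] leaves /ø, ɔ/.

ø, ɔ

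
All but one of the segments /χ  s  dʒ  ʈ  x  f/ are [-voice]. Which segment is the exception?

dʒ

/dʒ/ is the voiced postalveolar affricate, which is [+voice]; the rest — /x, f, χ, s, ʈ/ — are [-voice].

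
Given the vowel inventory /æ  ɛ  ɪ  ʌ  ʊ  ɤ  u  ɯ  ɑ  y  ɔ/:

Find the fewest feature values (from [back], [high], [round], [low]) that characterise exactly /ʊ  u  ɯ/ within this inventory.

/ʊ, u, ɯ/ are all [+high], [+back], and no other segment in the inventory matches both values. Dropping any one of them over-generates: [+back] alone would also admit /ʌ, ɤ, ɑ, ɔ/; [+high] alone would also admit /ɪ, y/. No other single listed feature picks out exactly this set either, so fewer than two features will not do.

[+high, +back]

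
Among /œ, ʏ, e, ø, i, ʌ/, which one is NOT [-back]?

ʌ

Every segment except /ʌ/ is [-back]. /ʌ/ (mid back unrounded lax vowel) is [+back], so it is the exception.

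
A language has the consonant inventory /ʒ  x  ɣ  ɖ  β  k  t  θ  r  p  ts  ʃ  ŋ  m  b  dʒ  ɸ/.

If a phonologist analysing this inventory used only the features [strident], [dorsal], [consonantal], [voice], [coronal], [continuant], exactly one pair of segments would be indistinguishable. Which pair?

b, m

On the given features, /b/ and /m/ have an identical profile: [−strident], [−dorsal], [+consonantal], [+voice], [−coronal], [−continuant]. No other two segments in the inventory coincide on all 6 features. (They do differ in [sonorant] and [nasal], which are not among the given features.)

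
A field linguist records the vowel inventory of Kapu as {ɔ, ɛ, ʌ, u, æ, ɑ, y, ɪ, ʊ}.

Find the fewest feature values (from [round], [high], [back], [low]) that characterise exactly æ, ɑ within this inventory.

[+low]

/æ, ɑ/ are exactly the [+low] segments in the inventory, so a single feature suffices.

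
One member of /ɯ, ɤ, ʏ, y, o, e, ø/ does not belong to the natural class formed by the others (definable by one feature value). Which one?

ʏ

The remaining segments after removing /ʏ/ share [+tense]; /ʏ/ (high front rounded lax vowel) is [−tense]. For every other candidate removal, the leftover set fails to share any single feature value that the removed segment lacks.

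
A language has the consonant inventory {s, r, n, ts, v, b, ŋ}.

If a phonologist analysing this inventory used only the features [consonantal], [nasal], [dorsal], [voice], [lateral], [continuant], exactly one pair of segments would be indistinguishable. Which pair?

r, v

/r/ (alveolar trill) and /v/ (voiced labiodental fricative) are both [+consonantal], [-nasal], [-dorsal], [+voice], [-lateral], [+continuant], so none of the listed features separates them. (They do differ in [sonorant], [labial] and [coronal], which are not among the given features.) Every other pair in the inventory differs on at least one listed feature.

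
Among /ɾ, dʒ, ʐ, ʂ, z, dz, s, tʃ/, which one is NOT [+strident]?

ɾ

/ʐ, s, z, tʃ, dʒ, ʂ, dz/ are all [+strident]; /ɾ/ (alveolar tap) is [−strident].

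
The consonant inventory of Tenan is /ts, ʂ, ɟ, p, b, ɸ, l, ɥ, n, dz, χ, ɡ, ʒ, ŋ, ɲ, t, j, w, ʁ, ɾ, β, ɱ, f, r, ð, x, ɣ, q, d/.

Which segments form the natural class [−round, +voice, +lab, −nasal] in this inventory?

Checking each segment against [−round], [+voice], [+labial], [−nasal]: /b/ (voiced bilabial stop), /β/ (voiced bilabial fricative) satisfy every feature; every other segment in the inventory fails at least one.

b, β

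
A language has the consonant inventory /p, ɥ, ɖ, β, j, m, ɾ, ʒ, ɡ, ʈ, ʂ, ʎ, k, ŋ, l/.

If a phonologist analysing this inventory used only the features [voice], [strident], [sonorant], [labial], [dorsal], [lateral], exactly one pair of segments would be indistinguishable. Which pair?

Both /j/ and /ŋ/ are [+voice], [-strident], [+sonorant], [-labial], [+dorsal], [-lateral]. Since the list omits [nasal], [continuant] and [back] — which do distinguish the palatal glide from the velar nasal — this pair collapses; all other pairs remain distinct.

j, ŋ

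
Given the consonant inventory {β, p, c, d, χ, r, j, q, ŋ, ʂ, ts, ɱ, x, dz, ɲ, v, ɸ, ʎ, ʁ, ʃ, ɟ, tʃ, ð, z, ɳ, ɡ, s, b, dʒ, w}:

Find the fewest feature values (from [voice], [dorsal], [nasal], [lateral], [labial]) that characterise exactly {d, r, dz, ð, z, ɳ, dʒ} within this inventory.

/d, r, dz, ð, z, ɳ, dʒ/ are all [+voice], [-labial], [-dorsal], and no other segment in the inventory matches all three values. Dropping any one of them over-generates: [-labial, -dorsal] alone would also admit /ʂ, ts, ʃ, tʃ, …/; [+voice, -dorsal] alone would also admit /β, ɱ, v, b/; [+voice, -labial] alone would also admit /j, ŋ, ɲ, ʎ, …/. No other combination of two listed features picks out exactly this set either, so fewer than three features will not do.

[+voice, -labial, -dorsal]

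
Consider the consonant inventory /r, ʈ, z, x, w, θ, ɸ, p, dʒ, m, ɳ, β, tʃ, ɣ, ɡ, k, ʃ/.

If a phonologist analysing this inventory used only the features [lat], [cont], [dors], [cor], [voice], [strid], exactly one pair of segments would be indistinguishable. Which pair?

w, ɣ

On the given features, /w/ and /ɣ/ have an identical profile: [−lateral], [+continuant], [+dorsal], [−coronal], [+voice], [−strident]. No other two segments in the inventory coincide on all 6 features. (They do differ in [sonorant], [labial] and [round], which are not among the given features.)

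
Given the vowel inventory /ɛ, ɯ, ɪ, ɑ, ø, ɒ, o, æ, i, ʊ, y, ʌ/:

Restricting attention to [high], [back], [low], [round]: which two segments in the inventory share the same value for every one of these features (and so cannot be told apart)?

Both /ɪ/ and /i/ are [+high], [-back], [-low], [-round]. Since the list omits [tense] — which does distinguish the high front unrounded lax vowel from the high front unrounded tense vowel — this pair collapses; all other pairs remain distinct.

ɪ, i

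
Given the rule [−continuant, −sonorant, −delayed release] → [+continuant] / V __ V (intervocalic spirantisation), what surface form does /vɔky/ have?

[vɔxy]

The only segment in the rule's environment that also matches [−continuant, −sonorant, −delayed release] is /k/. Applying [+continuant] turns the voiceless velar stop into /x/ (voiceless velar fricative), giving [vɔxy].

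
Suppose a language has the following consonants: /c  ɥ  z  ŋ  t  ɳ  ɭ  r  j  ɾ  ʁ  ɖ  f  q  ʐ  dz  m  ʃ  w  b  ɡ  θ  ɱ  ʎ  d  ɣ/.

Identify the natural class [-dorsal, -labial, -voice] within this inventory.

Eliminate segments failing any feature: /c, ɥ, ŋ, j, ʁ, q, w, ɡ, ʎ, ɣ/ are [+dorsal]; /z, ɳ, ɭ, r, ɾ, ɖ, ʐ, dz, d/ are [+voice]; /f, m, b, ɱ/ are [+labial]. The remaining /t, ʃ, θ/ satisfy [-dorsal], [-labial], [-voice].

t, ʃ, θ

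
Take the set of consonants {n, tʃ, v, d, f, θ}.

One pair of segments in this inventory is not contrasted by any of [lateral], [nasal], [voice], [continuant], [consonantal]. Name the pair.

f, θ

/f/ (voiceless labiodental fricative) and /θ/ (voiceless dental fricative) are both [−lateral], [−nasal], [−voice], [+continuant], [+consonantal], so none of the listed features separates them. (They do differ in [labial] and [coronal], which are not among the given features.) Every other pair in the inventory differs on at least one listed feature.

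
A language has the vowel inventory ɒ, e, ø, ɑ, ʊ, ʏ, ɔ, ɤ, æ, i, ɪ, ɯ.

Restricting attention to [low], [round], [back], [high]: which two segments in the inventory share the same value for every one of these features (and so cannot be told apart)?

ɪ, i

Both /ɪ/ and /i/ are [−low], [−round], [−back], [+high]. Since the list omits [tense] — which does distinguish the high front unrounded lax vowel from the high front unrounded tense vowel — this pair collapses; all other pairs remain distinct.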